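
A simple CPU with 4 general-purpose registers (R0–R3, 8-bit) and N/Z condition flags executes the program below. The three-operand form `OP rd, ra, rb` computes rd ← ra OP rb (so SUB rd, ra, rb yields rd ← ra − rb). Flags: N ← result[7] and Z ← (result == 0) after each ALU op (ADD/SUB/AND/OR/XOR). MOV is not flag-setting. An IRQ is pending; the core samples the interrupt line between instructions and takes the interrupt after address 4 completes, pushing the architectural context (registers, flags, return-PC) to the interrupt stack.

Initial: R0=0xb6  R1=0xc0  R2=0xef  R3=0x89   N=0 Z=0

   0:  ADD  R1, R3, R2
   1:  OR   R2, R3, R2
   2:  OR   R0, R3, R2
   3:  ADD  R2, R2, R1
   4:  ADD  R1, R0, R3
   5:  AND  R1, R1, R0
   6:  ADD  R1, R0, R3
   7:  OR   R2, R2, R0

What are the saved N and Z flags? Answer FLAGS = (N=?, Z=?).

after  0: R0=0xb6 R1=0x78 R2=0xef R3=0x89  N=0 Z=0
after  1: R0=0xb6 R1=0x78 R2=0xef R3=0x89  N=1 Z=0
after  2: R0=0xef R1=0x78 R2=0xef R3=0x89  N=1 Z=0
after  3: R0=0xef R1=0x78 R2=0x67 R3=0x89  N=0 Z=0
after  4: R0=0xef R1=0x78 R2=0x67 R3=0x89  N=0 Z=0
-- IRQ taken; context saved, return-PC = 5 --

FLAGS = (N=0, Z=0)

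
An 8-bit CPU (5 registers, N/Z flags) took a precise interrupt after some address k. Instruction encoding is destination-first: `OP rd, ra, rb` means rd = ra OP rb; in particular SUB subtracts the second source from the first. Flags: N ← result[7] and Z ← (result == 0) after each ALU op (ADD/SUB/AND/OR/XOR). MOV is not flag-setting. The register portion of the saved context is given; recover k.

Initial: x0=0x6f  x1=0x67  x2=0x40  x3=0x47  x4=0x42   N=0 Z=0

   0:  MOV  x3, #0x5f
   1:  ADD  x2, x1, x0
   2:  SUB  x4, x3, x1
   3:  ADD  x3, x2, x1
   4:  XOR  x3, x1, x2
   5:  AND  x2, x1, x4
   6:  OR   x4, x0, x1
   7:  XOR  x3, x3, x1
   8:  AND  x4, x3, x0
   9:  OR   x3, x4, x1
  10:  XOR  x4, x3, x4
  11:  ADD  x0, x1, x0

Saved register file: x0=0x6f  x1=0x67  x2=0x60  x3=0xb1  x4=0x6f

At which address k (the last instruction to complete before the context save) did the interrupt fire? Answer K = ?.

after  0: x0=0x6f x1=0x67 x2=0x40 x3=0x5f x4=0x42  N=0 Z=0
after  1: x0=0x6f x1=0x67 x2=0xd6 x3=0x5f x4=0x42  N=1 Z=0
after  2: x0=0x6f x1=0x67 x2=0xd6 x3=0x5f x4=0xf8  N=1 Z=0
after  3: x0=0x6f x1=0x67 x2=0xd6 x3=0x3d x4=0xf8  N=0 Z=0
after  4: x0=0x6f x1=0x67 x2=0xd6 x3=0xb1 x4=0xf8  N=1 Z=0
after  5: x0=0x6f x1=0x67 x2=0x60 x3=0xb1 x4=0xf8  N=0 Z=0
after  6: x0=0x6f x1=0x67 x2=0x60 x3=0xb1 x4=0x6f  N=0 Z=0
-- IRQ taken; context saved, return-PC = 7 --

K = 6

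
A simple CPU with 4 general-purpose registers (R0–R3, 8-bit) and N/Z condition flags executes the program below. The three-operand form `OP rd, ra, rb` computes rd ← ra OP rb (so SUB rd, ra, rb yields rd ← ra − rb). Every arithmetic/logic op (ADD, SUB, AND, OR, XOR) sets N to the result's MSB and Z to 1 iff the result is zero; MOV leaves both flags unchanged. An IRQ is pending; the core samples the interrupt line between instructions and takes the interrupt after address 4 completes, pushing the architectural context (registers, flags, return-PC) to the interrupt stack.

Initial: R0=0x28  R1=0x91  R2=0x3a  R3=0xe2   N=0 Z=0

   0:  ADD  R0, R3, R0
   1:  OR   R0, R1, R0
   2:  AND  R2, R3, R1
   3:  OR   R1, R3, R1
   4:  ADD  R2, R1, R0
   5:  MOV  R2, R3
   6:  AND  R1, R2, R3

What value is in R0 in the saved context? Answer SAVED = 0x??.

after  0: R0=0x0a R1=0x91 R2=0x3a R3=0xe2  N=0 Z=0
after  1: R0=0x9b R1=0x91 R2=0x3a R3=0xe2  N=1 Z=0
after  2: R0=0x9b R1=0x91 R2=0x80 R3=0xe2  N=1 Z=0
after  3: R0=0x9b R1=0xf3 R2=0x80 R3=0xe2  N=1 Z=0
after  4: R0=0x9b R1=0xf3 R2=0x8e R3=0xe2  N=1 Z=0
-- IRQ taken; context saved, return-PC = 5 --

SAVED = 0x9b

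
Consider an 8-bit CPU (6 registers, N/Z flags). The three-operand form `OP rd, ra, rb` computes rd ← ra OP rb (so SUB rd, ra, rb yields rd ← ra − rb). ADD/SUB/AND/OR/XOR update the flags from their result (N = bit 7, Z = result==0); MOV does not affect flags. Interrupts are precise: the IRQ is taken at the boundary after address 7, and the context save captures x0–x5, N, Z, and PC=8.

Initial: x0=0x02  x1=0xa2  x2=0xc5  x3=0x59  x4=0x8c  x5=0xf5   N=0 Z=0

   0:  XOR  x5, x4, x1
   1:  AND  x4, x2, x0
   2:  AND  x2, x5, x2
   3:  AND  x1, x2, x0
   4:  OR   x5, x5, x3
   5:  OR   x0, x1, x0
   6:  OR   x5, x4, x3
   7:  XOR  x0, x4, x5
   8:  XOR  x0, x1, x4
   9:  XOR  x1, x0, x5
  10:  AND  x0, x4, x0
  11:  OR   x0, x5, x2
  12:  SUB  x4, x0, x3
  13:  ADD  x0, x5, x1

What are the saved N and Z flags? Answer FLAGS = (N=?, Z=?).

after  0: x0=0x02 x1=0xa2 x2=0xc5 x3=0x59 x4=0x8c x5=0x2e  N=0 Z=0
after  1: x0=0x02 x1=0xa2 x2=0xc5 x3=0x59 x4=0x00 x5=0x2e  N=0 Z=1
after  2: x0=0x02 x1=0xa2 x2=0x04 x3=0x59 x4=0x00 x5=0x2e  N=0 Z=0
after  3: x0=0x02 x1=0x00 x2=0x04 x3=0x59 x4=0x00 x5=0x2e  N=0 Z=1
after  4: x0=0x02 x1=0x00 x2=0x04 x3=0x59 x4=0x00 x5=0x7f  N=0 Z=0
after  5: x0=0x02 x1=0x00 x2=0x04 x3=0x59 x4=0x00 x5=0x7f  N=0 Z=0
after  6: x0=0x02 x1=0x00 x2=0x04 x3=0x59 x4=0x00 x5=0x59  N=0 Z=0
after  7: x0=0x59 x1=0x00 x2=0x04 x3=0x59 x4=0x00 x5=0x59  N=0 Z=0
-- IRQ taken; context saved, return-PC = 8 --

FLAGS = (N=0, Z=0)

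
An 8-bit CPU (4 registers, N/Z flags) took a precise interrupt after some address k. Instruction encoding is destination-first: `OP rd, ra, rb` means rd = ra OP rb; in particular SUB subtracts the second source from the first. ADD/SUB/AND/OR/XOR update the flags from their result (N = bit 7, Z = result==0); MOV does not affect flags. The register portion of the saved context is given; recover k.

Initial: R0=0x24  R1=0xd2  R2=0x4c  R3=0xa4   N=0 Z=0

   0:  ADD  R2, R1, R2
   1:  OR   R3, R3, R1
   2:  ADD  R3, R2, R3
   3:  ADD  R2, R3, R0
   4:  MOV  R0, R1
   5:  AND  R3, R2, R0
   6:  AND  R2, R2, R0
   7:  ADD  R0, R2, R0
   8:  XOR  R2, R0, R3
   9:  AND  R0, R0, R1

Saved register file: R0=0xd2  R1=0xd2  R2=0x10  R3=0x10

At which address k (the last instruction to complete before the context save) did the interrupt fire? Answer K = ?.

after  0: R0=0x24 R1=0xd2 R2=0x1e R3=0xa4  N=0 Z=0
after  1: R0=0x24 R1=0xd2 R2=0x1e R3=0xf6  N=1 Z=0
after  2: R0=0x24 R1=0xd2 R2=0x1e R3=0x14  N=0 Z=0
after  3: R0=0x24 R1=0xd2 R2=0x38 R3=0x14  N=0 Z=0
after  4: R0=0xd2 R1=0xd2 R2=0x38 R3=0x14  N=0 Z=0
after  5: R0=0xd2 R1=0xd2 R2=0x38 R3=0x10  N=0 Z=0
after  6: R0=0xd2 R1=0xd2 R2=0x10 R3=0x10  N=0 Z=0
-- IRQ taken; context saved, return-PC = 7 --

K = 6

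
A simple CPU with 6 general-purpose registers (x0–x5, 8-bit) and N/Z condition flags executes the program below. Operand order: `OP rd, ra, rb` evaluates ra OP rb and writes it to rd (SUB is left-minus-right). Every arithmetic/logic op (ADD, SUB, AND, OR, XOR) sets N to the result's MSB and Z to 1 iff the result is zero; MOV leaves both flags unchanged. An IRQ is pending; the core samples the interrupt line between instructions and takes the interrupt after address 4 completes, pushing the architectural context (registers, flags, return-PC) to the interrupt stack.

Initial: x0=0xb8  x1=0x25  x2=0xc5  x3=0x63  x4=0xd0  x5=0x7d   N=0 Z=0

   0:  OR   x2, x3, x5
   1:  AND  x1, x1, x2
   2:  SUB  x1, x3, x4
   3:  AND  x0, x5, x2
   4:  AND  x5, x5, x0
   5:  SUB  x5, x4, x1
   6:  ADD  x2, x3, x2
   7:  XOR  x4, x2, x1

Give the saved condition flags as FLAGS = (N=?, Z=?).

after  0: x0=0xb8 x1=0x25 x2=0x7f x3=0x63 x4=0xd0 x5=0x7d  N=0 Z=0
after  1: x0=0xb8 x1=0x25 x2=0x7f x3=0x63 x4=0xd0 x5=0x7d  N=0 Z=0
after  2: x0=0xb8 x1=0x93 x2=0x7f x3=0x63 x4=0xd0 x5=0x7d  N=1 Z=0
after  3: x0=0x7d x1=0x93 x2=0x7f x3=0x63 x4=0xd0 x5=0x7d  N=0 Z=0
after  4: x0=0x7d x1=0x93 x2=0x7f x3=0x63 x4=0xd0 x5=0x7d  N=0 Z=0
-- IRQ taken; context saved, return-PC = 5 --

FLAGS = (N=0, Z=0)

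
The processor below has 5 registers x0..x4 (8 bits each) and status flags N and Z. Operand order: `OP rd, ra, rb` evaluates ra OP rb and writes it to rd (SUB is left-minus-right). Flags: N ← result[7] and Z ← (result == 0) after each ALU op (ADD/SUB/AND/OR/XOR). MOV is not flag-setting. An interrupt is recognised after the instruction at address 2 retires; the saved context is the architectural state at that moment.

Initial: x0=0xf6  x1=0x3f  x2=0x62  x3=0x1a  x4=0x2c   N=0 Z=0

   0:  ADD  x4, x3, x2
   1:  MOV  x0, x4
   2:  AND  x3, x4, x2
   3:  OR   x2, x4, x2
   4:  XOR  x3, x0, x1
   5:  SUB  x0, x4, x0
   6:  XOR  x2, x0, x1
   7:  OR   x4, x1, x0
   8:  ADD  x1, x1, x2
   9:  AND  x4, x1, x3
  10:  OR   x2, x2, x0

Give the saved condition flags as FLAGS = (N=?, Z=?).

after  0: x0=0xf6 x1=0x3f x2=0x62 x3=0x1a x4=0x7c  N=0 Z=0
after  1: x0=0x7c x1=0x3f x2=0x62 x3=0x1a x4=0x7c  N=0 Z=0
after  2: x0=0x7c x1=0x3f x2=0x62 x3=0x60 x4=0x7c  N=0 Z=0
-- IRQ taken; context saved, return-PC = 3 --

FLAGS = (N=0, Z=0)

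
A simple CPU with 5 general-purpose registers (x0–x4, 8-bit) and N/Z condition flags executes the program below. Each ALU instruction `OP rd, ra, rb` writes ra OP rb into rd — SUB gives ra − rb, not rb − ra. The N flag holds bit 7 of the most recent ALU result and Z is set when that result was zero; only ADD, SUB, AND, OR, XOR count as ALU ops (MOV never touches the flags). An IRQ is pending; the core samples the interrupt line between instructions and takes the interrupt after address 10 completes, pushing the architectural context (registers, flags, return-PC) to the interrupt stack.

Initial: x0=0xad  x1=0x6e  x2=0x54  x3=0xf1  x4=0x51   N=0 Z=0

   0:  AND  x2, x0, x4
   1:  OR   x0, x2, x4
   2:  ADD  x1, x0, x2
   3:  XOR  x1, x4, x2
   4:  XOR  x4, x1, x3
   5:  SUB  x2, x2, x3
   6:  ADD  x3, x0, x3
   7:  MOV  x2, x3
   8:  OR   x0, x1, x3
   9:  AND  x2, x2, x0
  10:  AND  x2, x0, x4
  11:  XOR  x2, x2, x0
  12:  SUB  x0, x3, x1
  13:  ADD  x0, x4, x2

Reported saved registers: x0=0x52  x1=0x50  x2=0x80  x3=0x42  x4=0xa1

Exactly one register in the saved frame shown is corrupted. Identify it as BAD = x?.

after  0: x0=0xad x1=0x6e x2=0x01 x3=0xf1 x4=0x51  N=0 Z=0
after  1: x0=0x51 x1=0x6e x2=0x01 x3=0xf1 x4=0x51  N=0 Z=0
after  2: x0=0x51 x1=0x52 x2=0x01 x3=0xf1 x4=0x51  N=0 Z=0
after  3: x0=0x51 x1=0x50 x2=0x01 x3=0xf1 x4=0x51  N=0 Z=0
after  4: x0=0x51 x1=0x50 x2=0x01 x3=0xf1 x4=0xa1  N=1 Z=0
after  5: x0=0x51 x1=0x50 x2=0x10 x3=0xf1 x4=0xa1  N=0 Z=0
after  6: x0=0x51 x1=0x50 x2=0x10 x3=0x42 x4=0xa1  N=0 Z=0
after  7: x0=0x51 x1=0x50 x2=0x42 x3=0x42 x4=0xa1  N=0 Z=0
after  8: x0=0x52 x1=0x50 x2=0x42 x3=0x42 x4=0xa1  N=0 Z=0
after  9: x0=0x52 x1=0x50 x2=0x42 x3=0x42 x4=0xa1  N=0 Z=0
after 10: x0=0x52 x1=0x50 x2=0x00 x3=0x42 x4=0xa1  N=0 Z=1
-- IRQ taken; context saved, return-PC = 11 --
mismatch: x2: reported 0x80 vs actual 0x00

BAD = x2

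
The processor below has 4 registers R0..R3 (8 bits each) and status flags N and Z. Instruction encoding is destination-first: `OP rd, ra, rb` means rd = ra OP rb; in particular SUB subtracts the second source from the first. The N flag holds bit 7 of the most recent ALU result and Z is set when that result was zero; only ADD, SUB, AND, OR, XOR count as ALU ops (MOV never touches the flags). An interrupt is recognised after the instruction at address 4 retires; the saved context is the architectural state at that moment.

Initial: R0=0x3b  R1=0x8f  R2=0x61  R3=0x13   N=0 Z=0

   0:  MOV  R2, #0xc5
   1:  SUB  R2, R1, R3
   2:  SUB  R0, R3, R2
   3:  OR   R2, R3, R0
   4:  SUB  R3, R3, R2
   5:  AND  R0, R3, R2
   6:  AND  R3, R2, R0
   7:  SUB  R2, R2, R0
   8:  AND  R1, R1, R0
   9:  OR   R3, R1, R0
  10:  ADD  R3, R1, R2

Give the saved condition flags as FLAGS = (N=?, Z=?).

FLAGS = (N=0, Z=0)

after  0: R0=0x3b R1=0x8f R2=0xc5 R3=0x13  N=0 Z=0
after  1: R0=0x3b R1=0x8f R2=0x7c R3=0x13  N=0 Z=0
after  2: R0=0x97 R1=0x8f R2=0x7c R3=0x13  N=1 Z=0
after  3: R0=0x97 R1=0x8f R2=0x97 R3=0x13  N=1 Z=0
after  4: R0=0x97 R1=0x8f R2=0x97 R3=0x7c  N=0 Z=0
-- IRQ taken; context saved, return-PC = 5 --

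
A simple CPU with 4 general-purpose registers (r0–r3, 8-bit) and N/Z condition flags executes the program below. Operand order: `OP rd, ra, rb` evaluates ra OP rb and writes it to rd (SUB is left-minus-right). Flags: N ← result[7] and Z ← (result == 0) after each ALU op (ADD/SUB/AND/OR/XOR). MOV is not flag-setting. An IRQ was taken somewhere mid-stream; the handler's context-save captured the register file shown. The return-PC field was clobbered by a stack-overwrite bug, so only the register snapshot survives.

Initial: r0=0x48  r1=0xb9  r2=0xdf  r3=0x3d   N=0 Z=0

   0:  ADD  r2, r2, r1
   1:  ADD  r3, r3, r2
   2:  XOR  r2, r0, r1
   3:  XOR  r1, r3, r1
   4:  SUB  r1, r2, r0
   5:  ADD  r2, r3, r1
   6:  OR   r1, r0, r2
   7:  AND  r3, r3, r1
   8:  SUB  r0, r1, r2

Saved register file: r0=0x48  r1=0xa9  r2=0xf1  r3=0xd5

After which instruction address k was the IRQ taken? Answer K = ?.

after  0: r0=0x48 r1=0xb9 r2=0x98 r3=0x3d  N=1 Z=0
after  1: r0=0x48 r1=0xb9 r2=0x98 r3=0xd5  N=1 Z=0
after  2: r0=0x48 r1=0xb9 r2=0xf1 r3=0xd5  N=1 Z=0
after  3: r0=0x48 r1=0x6c r2=0xf1 r3=0xd5  N=0 Z=0
after  4: r0=0x48 r1=0xa9 r2=0xf1 r3=0xd5  N=1 Z=0
-- IRQ taken; context saved, return-PC = 5 --

K = 4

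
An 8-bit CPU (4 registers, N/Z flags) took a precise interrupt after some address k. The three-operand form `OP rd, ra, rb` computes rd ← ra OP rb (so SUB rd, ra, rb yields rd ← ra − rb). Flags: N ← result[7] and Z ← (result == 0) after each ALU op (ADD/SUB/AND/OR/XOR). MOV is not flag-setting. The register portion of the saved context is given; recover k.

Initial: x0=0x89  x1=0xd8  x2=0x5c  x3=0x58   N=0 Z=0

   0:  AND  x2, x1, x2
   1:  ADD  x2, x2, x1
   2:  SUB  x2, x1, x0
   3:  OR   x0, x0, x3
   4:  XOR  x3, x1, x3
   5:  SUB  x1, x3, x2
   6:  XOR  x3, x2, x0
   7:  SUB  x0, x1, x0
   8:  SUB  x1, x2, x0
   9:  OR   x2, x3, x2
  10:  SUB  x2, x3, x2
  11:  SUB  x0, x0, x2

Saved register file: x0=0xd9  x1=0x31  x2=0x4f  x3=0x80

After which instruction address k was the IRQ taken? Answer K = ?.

K = 5

after  0: x0=0x89 x1=0xd8 x2=0x58 x3=0x58  N=0 Z=0
after  1: x0=0x89 x1=0xd8 x2=0x30 x3=0x58  N=0 Z=0
after  2: x0=0x89 x1=0xd8 x2=0x4f x3=0x58  N=0 Z=0
after  3: x0=0xd9 x1=0xd8 x2=0x4f x3=0x58  N=1 Z=0
after  4: x0=0xd9 x1=0xd8 x2=0x4f x3=0x80  N=1 Z=0
after  5: x0=0xd9 x1=0x31 x2=0x4f x3=0x80  N=0 Z=0
-- IRQ taken; context saved, return-PC = 6 --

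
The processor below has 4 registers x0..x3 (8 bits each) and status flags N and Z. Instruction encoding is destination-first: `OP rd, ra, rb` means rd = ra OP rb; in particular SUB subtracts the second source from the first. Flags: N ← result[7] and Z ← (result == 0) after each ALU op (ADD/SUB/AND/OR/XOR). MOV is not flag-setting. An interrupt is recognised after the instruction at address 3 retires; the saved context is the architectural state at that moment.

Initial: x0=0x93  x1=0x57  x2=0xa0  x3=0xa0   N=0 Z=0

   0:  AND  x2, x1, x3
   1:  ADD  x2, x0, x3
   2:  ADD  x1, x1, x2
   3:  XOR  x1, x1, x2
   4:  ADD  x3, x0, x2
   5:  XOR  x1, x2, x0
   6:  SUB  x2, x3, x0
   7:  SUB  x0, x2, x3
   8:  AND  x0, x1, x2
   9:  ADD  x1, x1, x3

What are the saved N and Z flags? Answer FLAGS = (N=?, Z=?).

after  0: x0=0x93 x1=0x57 x2=0x00 x3=0xa0  N=0 Z=1
after  1: x0=0x93 x1=0x57 x2=0x33 x3=0xa0  N=0 Z=0
after  2: x0=0x93 x1=0x8a x2=0x33 x3=0xa0  N=1 Z=0
after  3: x0=0x93 x1=0xb9 x2=0x33 x3=0xa0  N=1 Z=0
-- IRQ taken; context saved, return-PC = 4 --

FLAGS = (N=1, Z=0)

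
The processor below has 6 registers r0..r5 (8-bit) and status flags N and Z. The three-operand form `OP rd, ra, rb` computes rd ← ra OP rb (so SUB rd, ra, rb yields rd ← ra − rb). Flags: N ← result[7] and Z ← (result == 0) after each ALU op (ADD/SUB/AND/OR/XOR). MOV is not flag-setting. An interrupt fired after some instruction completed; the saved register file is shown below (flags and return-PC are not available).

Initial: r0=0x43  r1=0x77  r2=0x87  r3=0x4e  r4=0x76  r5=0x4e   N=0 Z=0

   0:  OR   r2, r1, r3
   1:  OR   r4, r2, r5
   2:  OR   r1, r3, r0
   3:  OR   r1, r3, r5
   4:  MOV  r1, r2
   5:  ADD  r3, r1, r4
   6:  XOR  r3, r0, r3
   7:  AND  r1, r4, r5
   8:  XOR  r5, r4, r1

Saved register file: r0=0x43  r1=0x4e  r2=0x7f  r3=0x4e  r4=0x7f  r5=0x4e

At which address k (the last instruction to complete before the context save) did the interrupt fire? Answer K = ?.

after  0: r0=0x43 r1=0x77 r2=0x7f r3=0x4e r4=0x76 r5=0x4e  N=0 Z=0
after  1: r0=0x43 r1=0x77 r2=0x7f r3=0x4e r4=0x7f r5=0x4e  N=0 Z=0
after  2: r0=0x43 r1=0x4f r2=0x7f r3=0x4e r4=0x7f r5=0x4e  N=0 Z=0
after  3: r0=0x43 r1=0x4e r2=0x7f r3=0x4e r4=0x7f r5=0x4e  N=0 Z=0
-- IRQ taken; context saved, return-PC = 4 --

K = 3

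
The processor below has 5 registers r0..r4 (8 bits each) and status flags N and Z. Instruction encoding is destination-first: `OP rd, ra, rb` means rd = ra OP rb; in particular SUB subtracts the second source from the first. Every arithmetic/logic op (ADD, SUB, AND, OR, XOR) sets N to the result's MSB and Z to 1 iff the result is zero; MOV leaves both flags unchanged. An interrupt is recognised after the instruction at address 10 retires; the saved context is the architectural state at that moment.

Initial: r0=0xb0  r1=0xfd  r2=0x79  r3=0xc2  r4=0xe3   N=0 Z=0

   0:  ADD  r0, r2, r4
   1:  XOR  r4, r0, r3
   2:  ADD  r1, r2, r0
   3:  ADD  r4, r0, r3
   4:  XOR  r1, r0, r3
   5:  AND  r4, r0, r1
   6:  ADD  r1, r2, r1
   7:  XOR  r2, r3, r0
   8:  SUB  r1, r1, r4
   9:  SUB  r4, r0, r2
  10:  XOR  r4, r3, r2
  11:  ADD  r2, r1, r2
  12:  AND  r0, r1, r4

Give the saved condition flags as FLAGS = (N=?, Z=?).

after  0: r0=0x5c r1=0xfd r2=0x79 r3=0xc2 r4=0xe3  N=0 Z=0
after  1: r0=0x5c r1=0xfd r2=0x79 r3=0xc2 r4=0x9e  N=1 Z=0
after  2: r0=0x5c r1=0xd5 r2=0x79 r3=0xc2 r4=0x9e  N=1 Z=0
after  3: r0=0x5c r1=0xd5 r2=0x79 r3=0xc2 r4=0x1e  N=0 Z=0
after  4: r0=0x5c r1=0x9e r2=0x79 r3=0xc2 r4=0x1e  N=1 Z=0
after  5: r0=0x5c r1=0x9e r2=0x79 r3=0xc2 r4=0x1c  N=0 Z=0
after  6: r0=0x5c r1=0x17 r2=0x79 r3=0xc2 r4=0x1c  N=0 Z=0
after  7: r0=0x5c r1=0x17 r2=0x9e r3=0xc2 r4=0x1c  N=1 Z=0
after  8: r0=0x5c r1=0xfb r2=0x9e r3=0xc2 r4=0x1c  N=1 Z=0
after  9: r0=0x5c r1=0xfb r2=0x9e r3=0xc2 r4=0xbe  N=1 Z=0
after 10: r0=0x5c r1=0xfb r2=0x9e r3=0xc2 r4=0x5c  N=0 Z=0
-- IRQ taken; context saved, return-PC = 11 --

FLAGS = (N=0, Z=0)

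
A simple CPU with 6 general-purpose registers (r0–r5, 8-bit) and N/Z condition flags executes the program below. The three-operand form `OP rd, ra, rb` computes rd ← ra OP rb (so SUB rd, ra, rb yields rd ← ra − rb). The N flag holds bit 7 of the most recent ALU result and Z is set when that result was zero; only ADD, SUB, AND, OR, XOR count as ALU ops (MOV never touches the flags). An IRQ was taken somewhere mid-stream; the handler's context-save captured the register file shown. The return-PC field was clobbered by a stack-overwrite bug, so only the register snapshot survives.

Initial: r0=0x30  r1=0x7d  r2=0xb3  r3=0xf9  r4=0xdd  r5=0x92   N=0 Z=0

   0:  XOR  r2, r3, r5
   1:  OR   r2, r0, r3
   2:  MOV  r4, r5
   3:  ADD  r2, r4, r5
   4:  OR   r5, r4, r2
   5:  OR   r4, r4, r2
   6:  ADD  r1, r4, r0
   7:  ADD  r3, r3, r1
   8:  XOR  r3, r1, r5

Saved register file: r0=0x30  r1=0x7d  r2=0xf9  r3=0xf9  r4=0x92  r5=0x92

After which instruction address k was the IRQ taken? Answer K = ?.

after  0: r0=0x30 r1=0x7d r2=0x6b r3=0xf9 r4=0xdd r5=0x92  N=0 Z=0
after  1: r0=0x30 r1=0x7d r2=0xf9 r3=0xf9 r4=0xdd r5=0x92  N=1 Z=0
after  2: r0=0x30 r1=0x7d r2=0xf9 r3=0xf9 r4=0x92 r5=0x92  N=1 Z=0
-- IRQ taken; context saved, return-PC = 3 --

K = 2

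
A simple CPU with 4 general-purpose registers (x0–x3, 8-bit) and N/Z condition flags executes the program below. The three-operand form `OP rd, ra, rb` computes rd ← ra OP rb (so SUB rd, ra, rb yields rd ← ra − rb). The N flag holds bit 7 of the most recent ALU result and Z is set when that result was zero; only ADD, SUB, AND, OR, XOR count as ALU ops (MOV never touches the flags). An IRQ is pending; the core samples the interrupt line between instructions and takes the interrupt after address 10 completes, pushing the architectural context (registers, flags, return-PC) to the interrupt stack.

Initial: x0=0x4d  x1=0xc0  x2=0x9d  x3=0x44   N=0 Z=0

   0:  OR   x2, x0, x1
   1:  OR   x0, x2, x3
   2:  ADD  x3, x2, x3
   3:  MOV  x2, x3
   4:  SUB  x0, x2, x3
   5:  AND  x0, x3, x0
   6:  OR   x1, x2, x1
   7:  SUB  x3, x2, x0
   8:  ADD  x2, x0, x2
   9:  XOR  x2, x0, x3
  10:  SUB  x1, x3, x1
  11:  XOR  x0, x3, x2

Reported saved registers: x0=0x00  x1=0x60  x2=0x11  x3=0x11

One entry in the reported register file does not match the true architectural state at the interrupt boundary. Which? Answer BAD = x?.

BAD = x1

after  0: x0=0x4d x1=0xc0 x2=0xcd x3=0x44  N=1 Z=0
after  1: x0=0xcd x1=0xc0 x2=0xcd x3=0x44  N=1 Z=0
after  2: x0=0xcd x1=0xc0 x2=0xcd x3=0x11  N=0 Z=0
after  3: x0=0xcd x1=0xc0 x2=0x11 x3=0x11  N=0 Z=0
after  4: x0=0x00 x1=0xc0 x2=0x11 x3=0x11  N=0 Z=1
after  5: x0=0x00 x1=0xc0 x2=0x11 x3=0x11  N=0 Z=1
after  6: x0=0x00 x1=0xd1 x2=0x11 x3=0x11  N=1 Z=0
after  7: x0=0x00 x1=0xd1 x2=0x11 x3=0x11  N=0 Z=0
after  8: x0=0x00 x1=0xd1 x2=0x11 x3=0x11  N=0 Z=0
after  9: x0=0x00 x1=0xd1 x2=0x11 x3=0x11  N=0 Z=0
after 10: x0=0x00 x1=0x40 x2=0x11 x3=0x11  N=0 Z=0
-- IRQ taken; context saved, return-PC = 11 --
mismatch: x1: reported 0x60 vs actual 0x40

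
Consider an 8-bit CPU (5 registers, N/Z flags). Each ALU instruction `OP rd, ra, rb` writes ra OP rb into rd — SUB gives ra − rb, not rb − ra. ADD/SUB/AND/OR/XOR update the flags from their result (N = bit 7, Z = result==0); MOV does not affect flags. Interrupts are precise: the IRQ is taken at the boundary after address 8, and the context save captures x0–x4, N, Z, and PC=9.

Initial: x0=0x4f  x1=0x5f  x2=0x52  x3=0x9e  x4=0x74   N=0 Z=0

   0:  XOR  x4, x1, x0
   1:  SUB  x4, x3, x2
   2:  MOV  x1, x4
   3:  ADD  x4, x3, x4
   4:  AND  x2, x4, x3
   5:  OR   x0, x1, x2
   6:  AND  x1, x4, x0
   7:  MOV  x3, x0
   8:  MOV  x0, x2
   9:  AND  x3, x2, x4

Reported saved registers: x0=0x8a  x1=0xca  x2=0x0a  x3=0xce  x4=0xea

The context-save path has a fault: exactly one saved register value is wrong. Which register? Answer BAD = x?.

BAD = x2

after  0: x0=0x4f x1=0x5f x2=0x52 x3=0x9e x4=0x10  N=0 Z=0
after  1: x0=0x4f x1=0x5f x2=0x52 x3=0x9e x4=0x4c  N=0 Z=0
after  2: x0=0x4f x1=0x4c x2=0x52 x3=0x9e x4=0x4c  N=0 Z=0
after  3: x0=0x4f x1=0x4c x2=0x52 x3=0x9e x4=0xea  N=1 Z=0
after  4: x0=0x4f x1=0x4c x2=0x8a x3=0x9e x4=0xea  N=1 Z=0
after  5: x0=0xce x1=0x4c x2=0x8a x3=0x9e x4=0xea  N=1 Z=0
after  6: x0=0xce x1=0xca x2=0x8a x3=0x9e x4=0xea  N=1 Z=0
after  7: x0=0xce x1=0xca x2=0x8a x3=0xce x4=0xea  N=1 Z=0
after  8: x0=0x8a x1=0xca x2=0x8a x3=0xce x4=0xea  N=1 Z=0
-- IRQ taken; context saved, return-PC = 9 --
mismatch: x2: reported 0x0a vs actual 0x8a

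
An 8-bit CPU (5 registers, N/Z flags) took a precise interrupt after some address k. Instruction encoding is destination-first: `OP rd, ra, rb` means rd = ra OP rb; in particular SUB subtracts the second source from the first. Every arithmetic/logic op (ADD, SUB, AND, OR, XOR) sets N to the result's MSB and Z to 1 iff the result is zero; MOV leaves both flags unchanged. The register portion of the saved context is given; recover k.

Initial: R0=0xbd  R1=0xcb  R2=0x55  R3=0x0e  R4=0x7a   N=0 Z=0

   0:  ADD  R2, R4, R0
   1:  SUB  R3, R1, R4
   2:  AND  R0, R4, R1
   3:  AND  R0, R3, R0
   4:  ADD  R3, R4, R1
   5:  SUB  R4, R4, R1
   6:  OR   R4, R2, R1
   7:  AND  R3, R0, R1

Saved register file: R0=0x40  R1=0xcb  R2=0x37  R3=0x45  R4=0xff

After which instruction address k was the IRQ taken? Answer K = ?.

after  0: R0=0xbd R1=0xcb R2=0x37 R3=0x0e R4=0x7a  N=0 Z=0
after  1: R0=0xbd R1=0xcb R2=0x37 R3=0x51 R4=0x7a  N=0 Z=0
after  2: R0=0x4a R1=0xcb R2=0x37 R3=0x51 R4=0x7a  N=0 Z=0
after  3: R0=0x40 R1=0xcb R2=0x37 R3=0x51 R4=0x7a  N=0 Z=0
after  4: R0=0x40 R1=0xcb R2=0x37 R3=0x45 R4=0x7a  N=0 Z=0
after  5: R0=0x40 R1=0xcb R2=0x37 R3=0x45 R4=0xaf  N=1 Z=0
after  6: R0=0x40 R1=0xcb R2=0x37 R3=0x45 R4=0xff  N=1 Z=0
-- IRQ taken; context saved, return-PC = 7 --

K = 6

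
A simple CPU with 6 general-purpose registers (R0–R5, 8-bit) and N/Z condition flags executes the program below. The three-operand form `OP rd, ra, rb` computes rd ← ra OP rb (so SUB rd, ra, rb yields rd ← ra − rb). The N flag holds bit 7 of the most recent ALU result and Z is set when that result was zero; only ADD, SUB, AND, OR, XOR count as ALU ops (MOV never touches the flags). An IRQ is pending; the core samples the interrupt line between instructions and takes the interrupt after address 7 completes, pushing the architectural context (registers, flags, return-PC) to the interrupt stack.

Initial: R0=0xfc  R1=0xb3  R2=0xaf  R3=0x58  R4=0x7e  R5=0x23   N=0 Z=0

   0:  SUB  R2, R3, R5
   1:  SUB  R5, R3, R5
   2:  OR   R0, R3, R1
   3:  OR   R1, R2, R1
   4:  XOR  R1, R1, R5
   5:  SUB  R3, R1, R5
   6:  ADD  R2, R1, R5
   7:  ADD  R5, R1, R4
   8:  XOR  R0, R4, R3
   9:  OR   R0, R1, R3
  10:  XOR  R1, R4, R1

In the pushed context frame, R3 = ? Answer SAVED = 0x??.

after  0: R0=0xfc R1=0xb3 R2=0x35 R3=0x58 R4=0x7e R5=0x23  N=0 Z=0
after  1: R0=0xfc R1=0xb3 R2=0x35 R3=0x58 R4=0x7e R5=0x35  N=0 Z=0
after  2: R0=0xfb R1=0xb3 R2=0x35 R3=0x58 R4=0x7e R5=0x35  N=1 Z=0
after  3: R0=0xfb R1=0xb7 R2=0x35 R3=0x58 R4=0x7e R5=0x35  N=1 Z=0
after  4: R0=0xfb R1=0x82 R2=0x35 R3=0x58 R4=0x7e R5=0x35  N=1 Z=0
after  5: R0=0xfb R1=0x82 R2=0x35 R3=0x4d R4=0x7e R5=0x35  N=0 Z=0
after  6: R0=0xfb R1=0x82 R2=0xb7 R3=0x4d R4=0x7e R5=0x35  N=1 Z=0
after  7: R0=0xfb R1=0x82 R2=0xb7 R3=0x4d R4=0x7e R5=0x00  N=0 Z=1
-- IRQ taken; context saved, return-PC = 8 --

SAVED = 0x4d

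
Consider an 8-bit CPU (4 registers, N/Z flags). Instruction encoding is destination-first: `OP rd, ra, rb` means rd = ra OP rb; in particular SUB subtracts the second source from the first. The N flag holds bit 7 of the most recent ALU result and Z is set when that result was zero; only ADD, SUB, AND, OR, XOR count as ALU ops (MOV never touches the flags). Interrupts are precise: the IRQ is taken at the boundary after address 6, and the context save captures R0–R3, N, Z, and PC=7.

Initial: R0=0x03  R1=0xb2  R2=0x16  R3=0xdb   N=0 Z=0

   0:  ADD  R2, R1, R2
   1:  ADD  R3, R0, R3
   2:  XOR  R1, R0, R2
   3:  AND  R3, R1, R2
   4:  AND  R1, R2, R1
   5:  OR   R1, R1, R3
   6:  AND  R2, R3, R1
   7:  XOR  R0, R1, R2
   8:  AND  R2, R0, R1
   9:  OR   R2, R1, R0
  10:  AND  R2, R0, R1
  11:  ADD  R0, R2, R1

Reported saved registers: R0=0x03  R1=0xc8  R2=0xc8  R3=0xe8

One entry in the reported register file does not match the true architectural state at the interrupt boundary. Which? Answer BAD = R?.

BAD = R3

after  0: R0=0x03 R1=0xb2 R2=0xc8 R3=0xdb  N=1 Z=0
after  1: R0=0x03 R1=0xb2 R2=0xc8 R3=0xde  N=1 Z=0
after  2: R0=0x03 R1=0xcb R2=0xc8 R3=0xde  N=1 Z=0
after  3: R0=0x03 R1=0xcb R2=0xc8 R3=0xc8  N=1 Z=0
after  4: R0=0x03 R1=0xc8 R2=0xc8 R3=0xc8  N=1 Z=0
after  5: R0=0x03 R1=0xc8 R2=0xc8 R3=0xc8  N=1 Z=0
after  6: R0=0x03 R1=0xc8 R2=0xc8 R3=0xc8  N=1 Z=0
-- IRQ taken; context saved, return-PC = 7 --
mismatch: R3: reported 0xe8 vs actual 0xc8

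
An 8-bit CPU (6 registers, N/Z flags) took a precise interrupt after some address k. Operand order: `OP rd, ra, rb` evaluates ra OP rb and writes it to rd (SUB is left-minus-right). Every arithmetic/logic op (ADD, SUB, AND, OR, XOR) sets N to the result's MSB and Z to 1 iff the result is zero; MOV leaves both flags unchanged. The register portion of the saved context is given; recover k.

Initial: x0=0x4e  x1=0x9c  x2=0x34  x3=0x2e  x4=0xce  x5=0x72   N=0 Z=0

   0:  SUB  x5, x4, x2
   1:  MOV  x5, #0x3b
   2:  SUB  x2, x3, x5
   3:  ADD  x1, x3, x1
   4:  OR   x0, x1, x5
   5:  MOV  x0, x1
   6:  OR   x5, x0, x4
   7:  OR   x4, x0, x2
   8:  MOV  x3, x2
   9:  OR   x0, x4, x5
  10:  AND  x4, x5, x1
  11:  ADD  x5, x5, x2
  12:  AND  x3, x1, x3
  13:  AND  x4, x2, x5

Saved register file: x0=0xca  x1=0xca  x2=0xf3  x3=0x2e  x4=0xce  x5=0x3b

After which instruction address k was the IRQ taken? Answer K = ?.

after  0: x0=0x4e x1=0x9c x2=0x34 x3=0x2e x4=0xce x5=0x9a  N=1 Z=0
after  1: x0=0x4e x1=0x9c x2=0x34 x3=0x2e x4=0xce x5=0x3b  N=1 Z=0
after  2: x0=0x4e x1=0x9c x2=0xf3 x3=0x2e x4=0xce x5=0x3b  N=1 Z=0
after  3: x0=0x4e x1=0xca x2=0xf3 x3=0x2e x4=0xce x5=0x3b  N=1 Z=0
after  4: x0=0xfb x1=0xca x2=0xf3 x3=0x2e x4=0xce x5=0x3b  N=1 Z=0
after  5: x0=0xca x1=0xca x2=0xf3 x3=0x2e x4=0xce x5=0x3b  N=1 Z=0
-- IRQ taken; context saved, return-PC = 6 --

K = 5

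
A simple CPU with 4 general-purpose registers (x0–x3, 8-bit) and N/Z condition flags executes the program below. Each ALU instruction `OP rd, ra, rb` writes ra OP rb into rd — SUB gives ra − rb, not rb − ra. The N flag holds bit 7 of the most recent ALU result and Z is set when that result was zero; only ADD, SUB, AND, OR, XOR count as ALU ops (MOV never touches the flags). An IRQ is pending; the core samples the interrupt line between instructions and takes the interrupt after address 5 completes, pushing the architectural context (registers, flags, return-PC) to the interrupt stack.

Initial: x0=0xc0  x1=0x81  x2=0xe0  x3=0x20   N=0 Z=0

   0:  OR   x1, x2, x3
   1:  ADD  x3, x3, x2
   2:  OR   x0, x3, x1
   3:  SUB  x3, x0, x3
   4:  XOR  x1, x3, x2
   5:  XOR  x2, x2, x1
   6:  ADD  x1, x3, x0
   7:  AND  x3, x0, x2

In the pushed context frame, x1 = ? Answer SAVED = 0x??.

after  0: x0=0xc0 x1=0xe0 x2=0xe0 x3=0x20  N=1 Z=0
after  1: x0=0xc0 x1=0xe0 x2=0xe0 x3=0x00  N=0 Z=1
after  2: x0=0xe0 x1=0xe0 x2=0xe0 x3=0x00  N=1 Z=0
after  3: x0=0xe0 x1=0xe0 x2=0xe0 x3=0xe0  N=1 Z=0
after  4: x0=0xe0 x1=0x00 x2=0xe0 x3=0xe0  N=0 Z=1
after  5: x0=0xe0 x1=0x00 x2=0xe0 x3=0xe0  N=1 Z=0
-- IRQ taken; context saved, return-PC = 6 --

SAVED = 0x00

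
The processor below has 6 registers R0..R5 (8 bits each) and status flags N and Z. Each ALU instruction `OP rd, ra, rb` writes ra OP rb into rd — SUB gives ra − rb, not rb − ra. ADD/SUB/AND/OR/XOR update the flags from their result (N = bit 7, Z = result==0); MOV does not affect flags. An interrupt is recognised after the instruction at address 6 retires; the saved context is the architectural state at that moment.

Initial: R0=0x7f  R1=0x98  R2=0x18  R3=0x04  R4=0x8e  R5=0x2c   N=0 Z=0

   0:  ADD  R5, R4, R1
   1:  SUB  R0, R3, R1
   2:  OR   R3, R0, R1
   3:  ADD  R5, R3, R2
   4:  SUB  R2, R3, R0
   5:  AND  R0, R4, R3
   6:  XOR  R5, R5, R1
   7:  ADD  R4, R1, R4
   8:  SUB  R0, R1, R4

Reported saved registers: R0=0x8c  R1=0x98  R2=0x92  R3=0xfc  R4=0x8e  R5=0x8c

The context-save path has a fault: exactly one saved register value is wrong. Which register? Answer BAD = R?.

BAD = R2

after  0: R0=0x7f R1=0x98 R2=0x18 R3=0x04 R4=0x8e R5=0x26  N=0 Z=0
after  1: R0=0x6c R1=0x98 R2=0x18 R3=0x04 R4=0x8e R5=0x26  N=0 Z=0
after  2: R0=0x6c R1=0x98 R2=0x18 R3=0xfc R4=0x8e R5=0x26  N=1 Z=0
after  3: R0=0x6c R1=0x98 R2=0x18 R3=0xfc R4=0x8e R5=0x14  N=0 Z=0
after  4: R0=0x6c R1=0x98 R2=0x90 R3=0xfc R4=0x8e R5=0x14  N=1 Z=0
after  5: R0=0x8c R1=0x98 R2=0x90 R3=0xfc R4=0x8e R5=0x14  N=1 Z=0
after  6: R0=0x8c R1=0x98 R2=0x90 R3=0xfc R4=0x8e R5=0x8c  N=1 Z=0
-- IRQ taken; context saved, return-PC = 7 --
mismatch: R2: reported 0x92 vs actual 0x90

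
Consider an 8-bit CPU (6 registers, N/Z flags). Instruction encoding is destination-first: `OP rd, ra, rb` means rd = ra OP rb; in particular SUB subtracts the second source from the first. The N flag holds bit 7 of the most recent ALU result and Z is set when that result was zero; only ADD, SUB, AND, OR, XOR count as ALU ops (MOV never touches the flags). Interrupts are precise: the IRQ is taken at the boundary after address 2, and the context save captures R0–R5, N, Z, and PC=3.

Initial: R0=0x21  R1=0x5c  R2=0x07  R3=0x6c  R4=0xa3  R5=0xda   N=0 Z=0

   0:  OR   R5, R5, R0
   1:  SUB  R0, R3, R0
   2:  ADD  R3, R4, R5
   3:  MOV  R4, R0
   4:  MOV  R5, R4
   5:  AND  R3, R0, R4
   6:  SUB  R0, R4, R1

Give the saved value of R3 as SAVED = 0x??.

SAVED = 0x9e

after  0: R0=0x21 R1=0x5c R2=0x07 R3=0x6c R4=0xa3 R5=0xfb  N=1 Z=0
after  1: R0=0x4b R1=0x5c R2=0x07 R3=0x6c R4=0xa3 R5=0xfb  N=0 Z=0
after  2: R0=0x4b R1=0x5c R2=0x07 R3=0x9e R4=0xa3 R5=0xfb  N=1 Z=0
-- IRQ taken; context saved, return-PC = 3 --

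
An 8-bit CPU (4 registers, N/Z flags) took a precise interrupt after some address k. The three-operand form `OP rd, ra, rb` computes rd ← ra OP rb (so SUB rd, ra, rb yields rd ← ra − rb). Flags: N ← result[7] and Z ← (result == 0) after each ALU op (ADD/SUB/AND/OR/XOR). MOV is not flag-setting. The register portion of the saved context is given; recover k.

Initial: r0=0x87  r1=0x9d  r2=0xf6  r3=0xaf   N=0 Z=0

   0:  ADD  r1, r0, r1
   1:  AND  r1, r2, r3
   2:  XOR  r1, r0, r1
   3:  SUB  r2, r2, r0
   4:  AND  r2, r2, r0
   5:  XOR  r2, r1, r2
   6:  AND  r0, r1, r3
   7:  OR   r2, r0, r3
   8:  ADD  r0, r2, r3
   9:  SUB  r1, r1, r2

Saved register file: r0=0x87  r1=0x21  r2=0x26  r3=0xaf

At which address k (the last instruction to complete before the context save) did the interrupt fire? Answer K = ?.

after  0: r0=0x87 r1=0x24 r2=0xf6 r3=0xaf  N=0 Z=0
after  1: r0=0x87 r1=0xa6 r2=0xf6 r3=0xaf  N=1 Z=0
after  2: r0=0x87 r1=0x21 r2=0xf6 r3=0xaf  N=0 Z=0
after  3: r0=0x87 r1=0x21 r2=0x6f r3=0xaf  N=0 Z=0
after  4: r0=0x87 r1=0x21 r2=0x07 r3=0xaf  N=0 Z=0
after  5: r0=0x87 r1=0x21 r2=0x26 r3=0xaf  N=0 Z=0
-- IRQ taken; context saved, return-PC = 6 --

K = 5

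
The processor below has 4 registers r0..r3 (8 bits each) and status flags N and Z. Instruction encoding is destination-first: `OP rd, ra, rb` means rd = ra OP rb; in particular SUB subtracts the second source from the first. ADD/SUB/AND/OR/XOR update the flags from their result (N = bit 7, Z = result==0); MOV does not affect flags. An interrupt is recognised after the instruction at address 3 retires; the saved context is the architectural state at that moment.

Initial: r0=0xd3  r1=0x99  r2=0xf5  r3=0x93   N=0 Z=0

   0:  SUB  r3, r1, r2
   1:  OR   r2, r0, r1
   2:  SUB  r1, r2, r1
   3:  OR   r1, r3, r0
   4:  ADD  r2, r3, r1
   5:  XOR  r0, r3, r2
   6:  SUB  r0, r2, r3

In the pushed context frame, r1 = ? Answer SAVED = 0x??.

after  0: r0=0xd3 r1=0x99 r2=0xf5 r3=0xa4  N=1 Z=0
after  1: r0=0xd3 r1=0x99 r2=0xdb r3=0xa4  N=1 Z=0
after  2: r0=0xd3 r1=0x42 r2=0xdb r3=0xa4  N=0 Z=0
after  3: r0=0xd3 r1=0xf7 r2=0xdb r3=0xa4  N=1 Z=0
-- IRQ taken; context saved, return-PC = 4 --

SAVED = 0xf7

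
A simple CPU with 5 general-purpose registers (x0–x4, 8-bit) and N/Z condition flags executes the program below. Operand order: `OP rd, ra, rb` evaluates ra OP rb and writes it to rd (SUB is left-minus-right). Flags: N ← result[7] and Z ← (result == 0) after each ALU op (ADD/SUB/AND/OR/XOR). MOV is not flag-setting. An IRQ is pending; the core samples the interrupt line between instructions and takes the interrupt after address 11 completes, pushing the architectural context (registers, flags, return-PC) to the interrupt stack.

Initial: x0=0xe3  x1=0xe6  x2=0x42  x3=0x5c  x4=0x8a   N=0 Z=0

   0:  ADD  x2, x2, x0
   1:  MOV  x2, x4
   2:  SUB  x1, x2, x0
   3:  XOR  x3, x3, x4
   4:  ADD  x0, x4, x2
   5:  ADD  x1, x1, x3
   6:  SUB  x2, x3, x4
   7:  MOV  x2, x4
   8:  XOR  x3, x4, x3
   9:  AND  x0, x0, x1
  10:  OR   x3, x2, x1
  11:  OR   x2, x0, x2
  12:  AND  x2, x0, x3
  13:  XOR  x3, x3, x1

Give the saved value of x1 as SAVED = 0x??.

SAVED = 0x7d

after  0: x0=0xe3 x1=0xe6 x2=0x25 x3=0x5c x4=0x8a  N=0 Z=0
after  1: x0=0xe3 x1=0xe6 x2=0x8a x3=0x5c x4=0x8a  N=0 Z=0
after  2: x0=0xe3 x1=0xa7 x2=0x8a x3=0x5c x4=0x8a  N=1 Z=0
after  3: x0=0xe3 x1=0xa7 x2=0x8a x3=0xd6 x4=0x8a  N=1 Z=0
after  4: x0=0x14 x1=0xa7 x2=0x8a x3=0xd6 x4=0x8a  N=0 Z=0
after  5: x0=0x14 x1=0x7d x2=0x8a x3=0xd6 x4=0x8a  N=0 Z=0
after  6: x0=0x14 x1=0x7d x2=0x4c x3=0xd6 x4=0x8a  N=0 Z=0
after  7: x0=0x14 x1=0x7d x2=0x8a x3=0xd6 x4=0x8a  N=0 Z=0
after  8: x0=0x14 x1=0x7d x2=0x8a x3=0x5c x4=0x8a  N=0 Z=0
after  9: x0=0x14 x1=0x7d x2=0x8a x3=0x5c x4=0x8a  N=0 Z=0
after 10: x0=0x14 x1=0x7d x2=0x8a x3=0xff x4=0x8a  N=1 Z=0
after 11: x0=0x14 x1=0x7d x2=0x9e x3=0xff x4=0x8a  N=1 Z=0
-- IRQ taken; context saved, return-PC = 12 --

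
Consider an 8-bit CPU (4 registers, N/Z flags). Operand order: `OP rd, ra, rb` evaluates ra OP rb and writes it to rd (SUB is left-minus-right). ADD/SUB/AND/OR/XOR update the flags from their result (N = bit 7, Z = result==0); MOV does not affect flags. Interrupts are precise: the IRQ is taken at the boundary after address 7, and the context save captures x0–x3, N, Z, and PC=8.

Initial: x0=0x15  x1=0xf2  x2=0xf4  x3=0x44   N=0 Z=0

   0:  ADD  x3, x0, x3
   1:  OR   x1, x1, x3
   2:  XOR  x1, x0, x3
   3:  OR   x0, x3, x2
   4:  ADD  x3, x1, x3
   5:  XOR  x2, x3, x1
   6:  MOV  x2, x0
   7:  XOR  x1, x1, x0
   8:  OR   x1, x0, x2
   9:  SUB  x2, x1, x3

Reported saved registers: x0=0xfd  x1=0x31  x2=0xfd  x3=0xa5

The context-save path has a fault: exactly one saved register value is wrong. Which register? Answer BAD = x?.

BAD = x1

after  0: x0=0x15 x1=0xf2 x2=0xf4 x3=0x59  N=0 Z=0
after  1: x0=0x15 x1=0xfb x2=0xf4 x3=0x59  N=1 Z=0
after  2: x0=0x15 x1=0x4c x2=0xf4 x3=0x59  N=0 Z=0
after  3: x0=0xfd x1=0x4c x2=0xf4 x3=0x59  N=1 Z=0
after  4: x0=0xfd x1=0x4c x2=0xf4 x3=0xa5  N=1 Z=0
after  5: x0=0xfd x1=0x4c x2=0xe9 x3=0xa5  N=1 Z=0
after  6: x0=0xfd x1=0x4c x2=0xfd x3=0xa5  N=1 Z=0
after  7: x0=0xfd x1=0xb1 x2=0xfd x3=0xa5  N=1 Z=0
-- IRQ taken; context saved, return-PC = 8 --
mismatch: x1: reported 0x31 vs actual 0xb1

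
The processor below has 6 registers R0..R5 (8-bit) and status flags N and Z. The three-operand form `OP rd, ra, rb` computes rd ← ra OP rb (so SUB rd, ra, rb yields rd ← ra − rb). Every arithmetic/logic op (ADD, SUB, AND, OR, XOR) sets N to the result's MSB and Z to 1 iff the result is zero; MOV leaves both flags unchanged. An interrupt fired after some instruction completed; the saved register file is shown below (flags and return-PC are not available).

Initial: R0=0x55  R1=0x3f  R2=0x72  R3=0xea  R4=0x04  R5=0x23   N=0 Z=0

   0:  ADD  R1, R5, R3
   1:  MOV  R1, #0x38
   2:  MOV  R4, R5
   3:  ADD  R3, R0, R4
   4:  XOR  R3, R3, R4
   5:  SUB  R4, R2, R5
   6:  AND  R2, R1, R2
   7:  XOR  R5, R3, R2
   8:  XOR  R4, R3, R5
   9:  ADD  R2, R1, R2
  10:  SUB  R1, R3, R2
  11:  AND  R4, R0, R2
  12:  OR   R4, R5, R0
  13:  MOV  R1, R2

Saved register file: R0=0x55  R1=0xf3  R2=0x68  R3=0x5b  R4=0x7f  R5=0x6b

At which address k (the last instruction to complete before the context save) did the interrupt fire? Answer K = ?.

K = 12

after  0: R0=0x55 R1=0x0d R2=0x72 R3=0xea R4=0x04 R5=0x23  N=0 Z=0
after  1: R0=0x55 R1=0x38 R2=0x72 R3=0xea R4=0x04 R5=0x23  N=0 Z=0
after  2: R0=0x55 R1=0x38 R2=0x72 R3=0xea R4=0x23 R5=0x23  N=0 Z=0
after  3: R0=0x55 R1=0x38 R2=0x72 R3=0x78 R4=0x23 R5=0x23  N=0 Z=0
after  4: R0=0x55 R1=0x38 R2=0x72 R3=0x5b R4=0x23 R5=0x23  N=0 Z=0
after  5: R0=0x55 R1=0x38 R2=0x72 R3=0x5b R4=0x4f R5=0x23  N=0 Z=0
after  6: R0=0x55 R1=0x38 R2=0x30 R3=0x5b R4=0x4f R5=0x23  N=0 Z=0
after  7: R0=0x55 R1=0x38 R2=0x30 R3=0x5b R4=0x4f R5=0x6b  N=0 Z=0
after  8: R0=0x55 R1=0x38 R2=0x30 R3=0x5b R4=0x30 R5=0x6b  N=0 Z=0
after  9: R0=0x55 R1=0x38 R2=0x68 R3=0x5b R4=0x30 R5=0x6b  N=0 Z=0
after 10: R0=0x55 R1=0xf3 R2=0x68 R3=0x5b R4=0x30 R5=0x6b  N=1 Z=0
after 11: R0=0x55 R1=0xf3 R2=0x68 R3=0x5b R4=0x40 R5=0x6b  N=0 Z=0
after 12: R0=0x55 R1=0xf3 R2=0x68 R3=0x5b R4=0x7f R5=0x6b  N=0 Z=0
-- IRQ taken; context saved, return-PC = 13 --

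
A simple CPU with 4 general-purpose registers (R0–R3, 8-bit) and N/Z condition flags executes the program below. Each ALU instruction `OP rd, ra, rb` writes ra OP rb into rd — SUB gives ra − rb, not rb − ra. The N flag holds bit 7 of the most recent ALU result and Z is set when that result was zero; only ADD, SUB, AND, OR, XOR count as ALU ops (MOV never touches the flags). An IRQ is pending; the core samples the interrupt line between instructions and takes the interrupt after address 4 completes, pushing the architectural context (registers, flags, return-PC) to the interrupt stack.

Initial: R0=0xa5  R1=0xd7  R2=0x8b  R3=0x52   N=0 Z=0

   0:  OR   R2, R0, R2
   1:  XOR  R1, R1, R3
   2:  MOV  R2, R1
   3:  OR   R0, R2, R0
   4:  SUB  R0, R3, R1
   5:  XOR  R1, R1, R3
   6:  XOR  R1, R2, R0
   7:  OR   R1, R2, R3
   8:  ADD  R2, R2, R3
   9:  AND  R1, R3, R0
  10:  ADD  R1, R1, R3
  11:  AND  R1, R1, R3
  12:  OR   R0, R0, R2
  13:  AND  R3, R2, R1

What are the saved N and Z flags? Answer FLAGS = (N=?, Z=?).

FLAGS = (N=1, Z=0)

after  0: R0=0xa5 R1=0xd7 R2=0xaf R3=0x52  N=1 Z=0
after  1: R0=0xa5 R1=0x85 R2=0xaf R3=0x52  N=1 Z=0
after  2: R0=0xa5 R1=0x85 R2=0x85 R3=0x52  N=1 Z=0
after  3: R0=0xa5 R1=0x85 R2=0x85 R3=0x52  N=1 Z=0
after  4: R0=0xcd R1=0x85 R2=0x85 R3=0x52  N=1 Z=0
-- IRQ taken; context saved, return-PC = 5 --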